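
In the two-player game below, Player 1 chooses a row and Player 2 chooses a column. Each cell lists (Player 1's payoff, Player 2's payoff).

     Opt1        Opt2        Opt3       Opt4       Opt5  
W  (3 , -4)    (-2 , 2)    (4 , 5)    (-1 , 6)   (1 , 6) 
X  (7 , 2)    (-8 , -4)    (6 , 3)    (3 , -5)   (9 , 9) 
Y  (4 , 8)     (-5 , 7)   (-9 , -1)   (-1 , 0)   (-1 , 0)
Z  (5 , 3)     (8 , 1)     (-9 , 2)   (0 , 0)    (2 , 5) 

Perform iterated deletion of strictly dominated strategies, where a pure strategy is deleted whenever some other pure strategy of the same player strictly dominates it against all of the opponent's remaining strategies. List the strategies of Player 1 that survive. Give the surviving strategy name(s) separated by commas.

X

For Player 2, Opt5 strictly dominates Opt3 on the remaining rows (W: 6>5, X: 9>3, Y: 0>-1, Z: 5>2); eliminate Opt3.
For Player 1, Z strictly dominates W on the remaining columns (Opt1: 5>3, Opt2: 8>-2, Opt4: 0>-1, Opt5: 2>1); eliminate W.
Player 1's strategy Y is strictly dominated by Z (Opt1: 5>4, Opt2: 8>-5, Opt4: 0>-1, Opt5: 2>-1) and is removed.
Column Opt1 is eliminated: Opt5 beats it against every remaining row (X: 9>2, Z: 5>3).
Column Opt2 is eliminated: Opt5 beats it against every remaining row (X: 9>-4, Z: 5>1).
Player 1's strategy Z is strictly dominated by X (Opt4: 3>0, Opt5: 9>2) and is removed.
Column Opt4 is eliminated: Opt5 beats it against every remaining row (X: 9>-5).
Among the remaining strategies, none is strictly dominated by another pure strategy of the same player, so the elimination stops.
Surviving strategies — Player 1: {X}; Player 2: {Opt5}.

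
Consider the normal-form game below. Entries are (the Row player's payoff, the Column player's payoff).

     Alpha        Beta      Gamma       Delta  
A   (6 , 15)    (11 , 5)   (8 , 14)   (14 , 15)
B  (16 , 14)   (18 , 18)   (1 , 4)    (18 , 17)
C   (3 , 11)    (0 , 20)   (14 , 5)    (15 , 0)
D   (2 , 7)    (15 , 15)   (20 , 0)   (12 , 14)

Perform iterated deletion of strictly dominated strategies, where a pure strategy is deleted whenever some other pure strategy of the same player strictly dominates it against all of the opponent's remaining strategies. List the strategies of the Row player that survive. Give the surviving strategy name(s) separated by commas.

For the Column player, Alpha strictly dominates Gamma on the remaining rows (A: 15>14, B: 14>4, C: 11>5, D: 7>0); eliminate Gamma.
The Row player's strategy A is strictly dominated by B (Alpha: 16>6, Beta: 18>11, Delta: 18>14) and is removed.
The Row player's strategy C is strictly dominated by B (Alpha: 16>3, Beta: 18>0, Delta: 18>15) and is removed.
The Row player's strategy D is strictly dominated by B (Alpha: 16>2, Beta: 18>15, Delta: 18>12) and is removed.
Column Alpha is eliminated: Beta beats it against every remaining row (B: 18>14).
Column Delta is eliminated: Beta beats it against every remaining row (B: 18>17).
Among the remaining strategies, none is strictly dominated by another pure strategy of the same player, so the elimination stops.
Surviving strategies — the Row player: {B}; the Column player: {Beta}.

B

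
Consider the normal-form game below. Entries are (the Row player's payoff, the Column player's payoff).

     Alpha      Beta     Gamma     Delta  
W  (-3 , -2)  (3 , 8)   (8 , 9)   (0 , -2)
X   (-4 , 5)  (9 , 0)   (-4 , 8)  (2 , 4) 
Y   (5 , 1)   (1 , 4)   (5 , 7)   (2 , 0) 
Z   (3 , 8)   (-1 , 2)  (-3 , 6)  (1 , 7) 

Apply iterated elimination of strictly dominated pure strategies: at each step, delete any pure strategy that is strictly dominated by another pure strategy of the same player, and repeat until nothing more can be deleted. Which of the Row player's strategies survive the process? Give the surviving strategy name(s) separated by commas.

W

The Row player's strategy Z is strictly dominated by Y (Alpha: 5>3, Beta: 1>-1, Gamma: 5>-3, Delta: 2>1) and is removed.
Column Alpha is eliminated: Gamma beats it against every remaining row (W: 9>-2, X: 8>5, Y: 7>1).
The Column player's strategy Beta is strictly dominated by Gamma (W: 9>8, X: 8>0, Y: 7>4) and is removed.
Column Delta is eliminated: Gamma beats it against every remaining row (W: 9>-2, X: 8>4, Y: 7>0).
The Row player's strategy X is strictly dominated by W (Gamma: 8>-4) and is removed.
The Row player's strategy Y is strictly dominated by W (Gamma: 8>5) and is removed.
Among the remaining strategies, none is strictly dominated by another pure strategy of the same player, so the elimination stops.
Surviving strategies — the Row player: {W}; the Column player: {Gamma}.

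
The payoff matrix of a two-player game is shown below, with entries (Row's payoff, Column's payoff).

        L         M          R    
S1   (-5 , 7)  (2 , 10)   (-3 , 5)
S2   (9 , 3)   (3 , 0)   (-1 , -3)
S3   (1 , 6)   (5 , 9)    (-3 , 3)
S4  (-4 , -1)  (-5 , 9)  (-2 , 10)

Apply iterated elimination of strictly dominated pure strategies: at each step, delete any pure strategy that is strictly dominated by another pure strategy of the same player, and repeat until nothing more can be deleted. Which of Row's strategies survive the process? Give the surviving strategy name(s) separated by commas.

For Row, S2 strictly dominates S1 on the remaining columns (L: 9>-5, M: 3>2, R: -1>-3); eliminate S1.
Row S4 is eliminated: S2 beats it against every remaining column (L: 9>-4, M: 3>-5, R: -1>-2).
For Column, L strictly dominates R on the remaining rows (S2: 3>-3, S3: 6>3); eliminate R.
Among the remaining strategies, none is strictly dominated by another pure strategy of the same player, so the elimination stops.
Surviving strategies — Row: {S2, S3}; Column: {L, M}.

S2, S3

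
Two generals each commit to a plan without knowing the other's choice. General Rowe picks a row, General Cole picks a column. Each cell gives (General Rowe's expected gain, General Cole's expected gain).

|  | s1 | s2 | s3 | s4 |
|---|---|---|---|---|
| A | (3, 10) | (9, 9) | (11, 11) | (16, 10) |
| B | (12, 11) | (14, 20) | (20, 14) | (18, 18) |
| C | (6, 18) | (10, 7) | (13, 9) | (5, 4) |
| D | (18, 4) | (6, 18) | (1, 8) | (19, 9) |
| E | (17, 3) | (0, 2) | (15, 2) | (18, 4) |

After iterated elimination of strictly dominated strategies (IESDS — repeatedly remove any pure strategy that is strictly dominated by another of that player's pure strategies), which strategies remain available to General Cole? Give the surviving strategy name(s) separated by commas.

General Rowe's strategy A is strictly dominated by B (s1: 12>3, s2: 14>9, s3: 20>11, s4: 18>16) and is removed.
General Rowe's strategy C is strictly dominated by B (s1: 12>6, s2: 14>10, s3: 20>13, s4: 18>5) and is removed.
For General Cole, s4 strictly dominates s1 on the remaining rows (B: 18>11, D: 9>4, E: 4>3); eliminate s1.
Column s3 is eliminated: s4 beats it against every remaining row (B: 18>14, D: 9>8, E: 4>2).
Row E is eliminated: D beats it against every remaining column (s2: 6>0, s4: 19>18).
Column s4 is eliminated: s2 beats it against every remaining row (B: 20>18, D: 18>9).
General Rowe's strategy D is strictly dominated by B (s2: 14>6) and is removed.
Among the remaining strategies, none is strictly dominated by another pure strategy of the same player, so the elimination stops.
Surviving strategies — General Rowe: {B}; General Cole: {s2}.

s2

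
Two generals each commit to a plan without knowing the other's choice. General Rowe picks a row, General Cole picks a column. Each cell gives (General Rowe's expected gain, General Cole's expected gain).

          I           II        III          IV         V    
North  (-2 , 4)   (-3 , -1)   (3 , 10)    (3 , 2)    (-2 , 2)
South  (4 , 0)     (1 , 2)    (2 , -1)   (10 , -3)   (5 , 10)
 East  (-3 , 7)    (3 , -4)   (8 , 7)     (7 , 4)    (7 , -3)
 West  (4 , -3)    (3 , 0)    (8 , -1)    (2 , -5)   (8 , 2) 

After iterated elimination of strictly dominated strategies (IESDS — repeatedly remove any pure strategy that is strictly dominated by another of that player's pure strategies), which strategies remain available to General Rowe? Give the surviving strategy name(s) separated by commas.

South, East, West

General Cole's strategy II is strictly dominated by V (North: 2>-1, South: 10>2, East: -3>-4, West: 2>0) and is removed.
General Cole's strategy IV is strictly dominated by I (North: 4>2, South: 0>-3, East: 7>4, West: -3>-5) and is removed.
For General Rowe, West strictly dominates North on the remaining columns (I: 4>-2, III: 8>3, V: 8>-2); eliminate North.
Among the remaining strategies, none is strictly dominated by another pure strategy of the same player, so the elimination stops.
Surviving strategies — General Rowe: {South, East, West}; General Cole: {I, III, V}.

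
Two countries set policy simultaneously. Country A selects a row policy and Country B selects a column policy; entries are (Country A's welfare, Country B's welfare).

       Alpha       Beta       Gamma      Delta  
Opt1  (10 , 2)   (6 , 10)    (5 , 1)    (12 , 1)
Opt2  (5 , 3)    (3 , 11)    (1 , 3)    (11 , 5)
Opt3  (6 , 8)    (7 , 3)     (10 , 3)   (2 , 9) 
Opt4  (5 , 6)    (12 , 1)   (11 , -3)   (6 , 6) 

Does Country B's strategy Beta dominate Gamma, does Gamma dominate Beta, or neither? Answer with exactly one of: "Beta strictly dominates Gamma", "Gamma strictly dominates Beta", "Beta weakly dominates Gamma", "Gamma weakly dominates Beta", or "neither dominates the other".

Compare Beta to Gamma across each choice by Country A: Opt1: 10>1, Opt2: 11>3, Opt3: 3=3, Opt4: 1>-3.
Beta is at least as good everywhere and strictly better somewhere (tied only at Opt3), so Beta weakly but not strictly dominates Gamma.

Beta weakly dominates Gamma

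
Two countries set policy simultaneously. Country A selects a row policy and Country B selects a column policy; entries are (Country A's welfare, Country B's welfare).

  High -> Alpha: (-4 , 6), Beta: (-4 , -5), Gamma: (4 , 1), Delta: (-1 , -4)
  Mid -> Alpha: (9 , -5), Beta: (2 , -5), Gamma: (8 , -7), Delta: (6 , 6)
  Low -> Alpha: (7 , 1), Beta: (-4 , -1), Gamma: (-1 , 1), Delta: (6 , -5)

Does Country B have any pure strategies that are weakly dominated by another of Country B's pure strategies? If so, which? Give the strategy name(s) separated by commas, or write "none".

Alpha is not dominated — it holds its own against Beta at High (6>-5); Gamma at High (6>1); Delta at High (6>-4).
Beta: dominated, since Alpha does at least as well everywhere (High: 6>-5, Mid: -5=-5, Low: 1>-1).
Alpha weakly dominates Gamma — High: 6>1, Mid: -5>-7, Low: 1=1.
Delta is not dominated — it holds its own against Alpha at Mid (6>-5); Beta at High (-4>-5); Gamma at Mid (6>-7).

Beta, Gamma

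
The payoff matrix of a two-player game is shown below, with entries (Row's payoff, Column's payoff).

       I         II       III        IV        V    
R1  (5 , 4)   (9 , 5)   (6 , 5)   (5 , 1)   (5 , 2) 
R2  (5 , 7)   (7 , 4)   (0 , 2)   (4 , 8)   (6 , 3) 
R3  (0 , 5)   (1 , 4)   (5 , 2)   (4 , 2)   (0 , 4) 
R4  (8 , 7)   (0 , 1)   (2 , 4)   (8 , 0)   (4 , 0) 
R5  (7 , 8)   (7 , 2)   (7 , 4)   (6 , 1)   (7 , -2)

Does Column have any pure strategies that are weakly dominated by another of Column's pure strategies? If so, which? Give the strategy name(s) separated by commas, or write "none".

V

I: no other strategy beats it everywhere (II at R2 (7>4); III at R2 (7>2); IV at R1 (4>1); V at R1 (4>2)).
Nothing dominates II: I at R1 (5>4); III at R2 (4>2); IV at R1 (5>1); V at R1 (5>2).
Nothing dominates III: I at R1 (5>4); II at R4 (4>1); IV at R1 (5>1); V at R1 (5>2).
IV is not dominated — it holds its own against I at R2 (8>7); II at R2 (8>4); III at R2 (8>2); V at R2 (8>3).
I weakly dominates V — R1: 4>2, R2: 7>3, R3: 5>4, R4: 7>0, R5: 8>-2.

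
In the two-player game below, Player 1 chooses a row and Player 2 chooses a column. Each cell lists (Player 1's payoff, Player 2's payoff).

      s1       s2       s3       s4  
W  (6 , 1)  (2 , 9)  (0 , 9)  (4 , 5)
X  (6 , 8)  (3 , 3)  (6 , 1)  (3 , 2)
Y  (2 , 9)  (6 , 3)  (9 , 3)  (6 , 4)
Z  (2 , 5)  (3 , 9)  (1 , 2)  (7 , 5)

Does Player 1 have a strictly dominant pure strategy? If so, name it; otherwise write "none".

none

W fails to dominate X at s1 (6=6).
X fails to dominate W at s1 (6=6).
Y fails to dominate W at s1 (2<6).
Z fails to dominate W at s1 (2<6).
No single strategy dominates all the others.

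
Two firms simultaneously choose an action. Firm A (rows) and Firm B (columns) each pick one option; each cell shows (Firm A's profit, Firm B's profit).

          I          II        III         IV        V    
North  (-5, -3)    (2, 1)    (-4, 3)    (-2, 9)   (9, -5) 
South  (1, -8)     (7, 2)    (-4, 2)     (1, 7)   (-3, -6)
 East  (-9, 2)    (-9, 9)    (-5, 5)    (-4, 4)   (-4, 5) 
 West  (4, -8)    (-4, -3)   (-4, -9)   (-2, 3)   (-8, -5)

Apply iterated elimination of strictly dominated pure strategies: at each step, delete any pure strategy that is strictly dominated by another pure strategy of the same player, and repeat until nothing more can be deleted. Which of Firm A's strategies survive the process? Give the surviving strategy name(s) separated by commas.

South

Firm A's strategy East is strictly dominated by North (I: -5>-9, II: 2>-9, III: -4>-5, IV: -2>-4, V: 9>-4) and is removed.
Column I is eliminated: II beats it against every remaining row (North: 1>-3, South: 2>-8, West: -3>-8).
Column II is eliminated: IV beats it against every remaining row (North: 9>1, South: 7>2, West: 3>-3).
For Firm B, IV strictly dominates III on the remaining rows (North: 9>3, South: 7>2, West: 3>-9); eliminate III.
For Firm A, South strictly dominates West on the remaining columns (IV: 1>-2, V: -3>-8); eliminate West.
Column V is eliminated: IV beats it against every remaining row (North: 9>-5, South: 7>-6).
Row North is eliminated: South beats it against every remaining column (IV: 1>-2).
Among the remaining strategies, none is strictly dominated by another pure strategy of the same player, so the elimination stops.
Surviving strategies — Firm A: {South}; Firm B: {IV}.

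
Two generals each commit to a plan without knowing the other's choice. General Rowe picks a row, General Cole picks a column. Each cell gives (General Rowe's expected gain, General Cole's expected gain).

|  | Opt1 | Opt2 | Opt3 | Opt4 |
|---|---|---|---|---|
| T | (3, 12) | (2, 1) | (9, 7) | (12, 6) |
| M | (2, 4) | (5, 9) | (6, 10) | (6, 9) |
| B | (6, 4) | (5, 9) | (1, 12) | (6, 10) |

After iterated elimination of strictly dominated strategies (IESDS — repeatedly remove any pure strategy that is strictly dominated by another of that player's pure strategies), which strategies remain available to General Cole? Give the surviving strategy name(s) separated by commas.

General Cole's strategy Opt2 is strictly dominated by Opt3 (T: 7>1, M: 10>9, B: 12>9) and is removed.
Row M is eliminated: T beats it against every remaining column (Opt1: 3>2, Opt3: 9>6, Opt4: 12>6).
Column Opt4 is eliminated: Opt3 beats it against every remaining row (T: 7>6, B: 12>10).
Among the remaining strategies, none is strictly dominated by another pure strategy of the same player, so the elimination stops.
Surviving strategies — General Rowe: {T, B}; General Cole: {Opt1, Opt3}.

Opt1, Opt3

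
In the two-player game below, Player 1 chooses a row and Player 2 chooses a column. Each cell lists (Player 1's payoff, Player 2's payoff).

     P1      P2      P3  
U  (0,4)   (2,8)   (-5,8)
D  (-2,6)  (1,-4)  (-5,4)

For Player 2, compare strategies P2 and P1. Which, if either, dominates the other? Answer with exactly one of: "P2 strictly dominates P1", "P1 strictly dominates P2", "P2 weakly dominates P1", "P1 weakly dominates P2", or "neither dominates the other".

P2's payoffs vs P1's, by Player 1's action — U: 8>4, D: -4<6.
P2 does better at U but worse at D; neither strategy dominates the other.

neither dominates the other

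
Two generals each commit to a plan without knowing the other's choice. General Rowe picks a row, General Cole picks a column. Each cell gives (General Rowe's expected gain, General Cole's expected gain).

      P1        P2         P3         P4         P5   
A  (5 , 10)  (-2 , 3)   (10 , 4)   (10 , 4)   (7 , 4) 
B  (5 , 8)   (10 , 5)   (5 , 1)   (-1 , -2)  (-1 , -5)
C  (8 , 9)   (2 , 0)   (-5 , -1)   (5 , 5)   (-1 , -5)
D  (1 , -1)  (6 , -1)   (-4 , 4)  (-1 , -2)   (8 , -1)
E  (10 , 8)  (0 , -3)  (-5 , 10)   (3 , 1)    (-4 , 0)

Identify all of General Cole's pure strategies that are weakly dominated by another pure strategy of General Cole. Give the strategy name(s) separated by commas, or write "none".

P2, P4, P5

Nothing dominates P1: P2 at A (10>3); P3 at A (10>4); P4 at A (10>4); P5 at A (10>4).
P2: dominated, since P1 does at least as well everywhere (A: 10>3, B: 8>5, C: 9>0, D: -1=-1, E: 8>-3).
P3: no other strategy beats it everywhere (P1 at D (4>-1); P2 at A (4>3); P4 at B (1>-2); P5 at B (1>-5)).
P1 weakly dominates P4 — A: 10>4, B: 8>-2, C: 9>5, D: -1>-2, E: 8>1.
P1 weakly dominates P5 — A: 10>4, B: 8>-5, C: 9>-5, D: -1=-1, E: 8>0.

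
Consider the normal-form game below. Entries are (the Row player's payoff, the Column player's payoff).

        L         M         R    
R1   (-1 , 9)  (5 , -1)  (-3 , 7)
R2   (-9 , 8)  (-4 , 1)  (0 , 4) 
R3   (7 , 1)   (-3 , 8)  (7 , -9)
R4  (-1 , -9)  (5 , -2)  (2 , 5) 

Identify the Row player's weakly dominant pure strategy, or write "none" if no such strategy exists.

none

R1 fails to dominate R2 at R (-3<0).
R2 fails to dominate R1 at L (-9<-1).
R3 fails to dominate R1 at M (-3<5).
R4 fails to dominate R3 at L (-1<7).
No single strategy dominates all the others.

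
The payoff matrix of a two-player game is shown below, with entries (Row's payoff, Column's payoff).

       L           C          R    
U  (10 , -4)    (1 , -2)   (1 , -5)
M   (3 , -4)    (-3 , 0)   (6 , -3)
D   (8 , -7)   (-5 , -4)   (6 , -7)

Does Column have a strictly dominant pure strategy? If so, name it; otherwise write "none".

C vs L: U: -2>-4, M: 0>-4, D: -4>-7.
C vs R: U: -2>-5, M: 0>-3, D: -4>-7.
C strictly beats every other strategy against every opponent action, so it is strictly dominant.

C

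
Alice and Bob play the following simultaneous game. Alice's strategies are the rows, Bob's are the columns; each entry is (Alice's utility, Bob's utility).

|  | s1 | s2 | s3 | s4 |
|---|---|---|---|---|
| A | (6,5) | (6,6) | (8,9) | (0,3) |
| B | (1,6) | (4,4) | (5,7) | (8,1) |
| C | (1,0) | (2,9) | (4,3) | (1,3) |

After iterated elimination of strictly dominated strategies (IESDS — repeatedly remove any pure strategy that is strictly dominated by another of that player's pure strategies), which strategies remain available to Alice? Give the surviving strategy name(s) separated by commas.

A

For Bob, s3 strictly dominates s1 on the remaining rows (A: 9>5, B: 7>6, C: 3>0); eliminate s1.
Row C is eliminated: B beats it against every remaining column (s2: 4>2, s3: 5>4, s4: 8>1).
For Bob, s3 strictly dominates s2 on the remaining rows (A: 9>6, B: 7>4); eliminate s2.
For Bob, s3 strictly dominates s4 on the remaining rows (A: 9>3, B: 7>1); eliminate s4.
Row B is eliminated: A beats it against every remaining column (s3: 8>5).
Among the remaining strategies, none is strictly dominated by another pure strategy of the same player, so the elimination stops.
Surviving strategies — Alice: {A}; Bob: {s3}.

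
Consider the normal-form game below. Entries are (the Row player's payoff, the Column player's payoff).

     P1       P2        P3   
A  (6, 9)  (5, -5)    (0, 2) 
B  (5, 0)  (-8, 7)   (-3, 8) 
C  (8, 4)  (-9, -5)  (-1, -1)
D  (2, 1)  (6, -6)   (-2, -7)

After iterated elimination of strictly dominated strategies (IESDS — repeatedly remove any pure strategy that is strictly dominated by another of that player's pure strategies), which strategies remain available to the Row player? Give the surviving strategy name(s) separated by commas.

C

The Row player's strategy B is strictly dominated by A (P1: 6>5, P2: 5>-8, P3: 0>-3) and is removed.
For the Column player, P1 strictly dominates P2 on the remaining rows (A: 9>-5, C: 4>-5, D: 1>-6); eliminate P2.
For the Row player, A strictly dominates D on the remaining columns (P1: 6>2, P3: 0>-2); eliminate D.
Column P3 is eliminated: P1 beats it against every remaining row (A: 9>2, C: 4>-1).
Row A is eliminated: C beats it against every remaining column (P1: 8>6).
Among the remaining strategies, none is strictly dominated by another pure strategy of the same player, so the elimination stops.
Surviving strategies — the Row player: {C}; the Column player: {P1}.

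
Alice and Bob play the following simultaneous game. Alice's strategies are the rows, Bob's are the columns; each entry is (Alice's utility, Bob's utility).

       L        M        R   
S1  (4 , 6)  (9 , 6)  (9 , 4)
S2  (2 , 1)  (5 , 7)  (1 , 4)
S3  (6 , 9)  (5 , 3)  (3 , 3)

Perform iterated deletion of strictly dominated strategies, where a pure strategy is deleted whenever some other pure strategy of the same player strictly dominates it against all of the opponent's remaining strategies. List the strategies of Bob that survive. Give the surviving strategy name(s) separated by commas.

Alice's strategy S2 is strictly dominated by S1 (L: 4>2, M: 9>5, R: 9>1) and is removed.
Bob's strategy R is strictly dominated by L (S1: 6>4, S3: 9>3) and is removed.
Among the remaining strategies, none is strictly dominated by another pure strategy of the same player, so the elimination stops.
Surviving strategies — Alice: {S1, S3}; Bob: {L, M}.

L, M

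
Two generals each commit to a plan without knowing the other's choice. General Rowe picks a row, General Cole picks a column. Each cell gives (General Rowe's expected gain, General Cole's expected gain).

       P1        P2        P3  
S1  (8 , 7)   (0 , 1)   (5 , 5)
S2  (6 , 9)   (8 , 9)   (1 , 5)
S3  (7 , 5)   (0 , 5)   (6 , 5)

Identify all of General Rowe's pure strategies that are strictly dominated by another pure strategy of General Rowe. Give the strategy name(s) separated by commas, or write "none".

S1 is not dominated — it holds its own against S2 at P1 (8>6); S3 at P1 (8>7).
S2: no other strategy beats it everywhere (S1 at P2 (8>0); S3 at P2 (8>0)).
S3: no other strategy beats it everywhere (S1 at P2 (0=0); S2 at P1 (7>6)).

none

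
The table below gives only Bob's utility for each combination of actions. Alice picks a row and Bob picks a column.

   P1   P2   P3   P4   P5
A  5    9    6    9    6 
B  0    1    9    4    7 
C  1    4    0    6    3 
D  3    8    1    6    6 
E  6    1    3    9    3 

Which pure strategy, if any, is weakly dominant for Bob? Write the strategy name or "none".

none

P1 fails to dominate P2 at A (5<9).
P2 fails to dominate P1 at E (1<6).
P3 fails to dominate P1 at C (0<1).
P4 fails to dominate P2 at D (6<8).
P5 fails to dominate P1 at E (3<6).
No single strategy dominates all the others.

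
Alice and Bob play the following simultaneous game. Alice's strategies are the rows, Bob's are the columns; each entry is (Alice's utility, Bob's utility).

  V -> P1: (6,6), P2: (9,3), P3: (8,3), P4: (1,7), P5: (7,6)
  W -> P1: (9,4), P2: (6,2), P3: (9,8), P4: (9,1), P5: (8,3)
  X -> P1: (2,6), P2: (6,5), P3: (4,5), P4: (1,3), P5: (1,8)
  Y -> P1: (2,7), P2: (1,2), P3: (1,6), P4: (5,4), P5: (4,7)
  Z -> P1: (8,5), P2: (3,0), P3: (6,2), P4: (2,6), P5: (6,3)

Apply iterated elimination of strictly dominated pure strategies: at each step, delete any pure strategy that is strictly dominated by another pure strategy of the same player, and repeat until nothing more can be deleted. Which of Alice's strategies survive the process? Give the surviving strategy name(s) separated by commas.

Alice's strategy Y is strictly dominated by W (P1: 9>2, P2: 6>1, P3: 9>1, P4: 9>5, P5: 8>4) and is removed.
Row Z is eliminated: W beats it against every remaining column (P1: 9>8, P2: 6>3, P3: 9>6, P4: 9>2, P5: 8>6).
Bob's strategy P2 is strictly dominated by P1 (V: 6>3, W: 4>2, X: 6>5) and is removed.
Row V is eliminated: W beats it against every remaining column (P1: 9>6, P3: 9>8, P4: 9>1, P5: 8>7).
Alice's strategy X is strictly dominated by W (P1: 9>2, P3: 9>4, P4: 9>1, P5: 8>1) and is removed.
Bob's strategy P1 is strictly dominated by P3 (W: 8>4) and is removed.
For Bob, P3 strictly dominates P4 on the remaining rows (W: 8>1); eliminate P4.
Column P5 is eliminated: P3 beats it against every remaining row (W: 8>3).
Among the remaining strategies, none is strictly dominated by another pure strategy of the same player, so the elimination stops.
Surviving strategies — Alice: {W}; Bob: {P3}.

W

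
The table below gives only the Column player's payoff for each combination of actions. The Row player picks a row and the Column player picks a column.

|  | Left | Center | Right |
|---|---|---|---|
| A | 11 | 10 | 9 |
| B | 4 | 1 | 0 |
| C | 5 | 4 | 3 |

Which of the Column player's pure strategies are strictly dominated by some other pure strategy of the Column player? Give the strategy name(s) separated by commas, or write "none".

Center, Right

Nothing dominates Left: Center at A (11>10); Right at A (11>9).
Left strictly dominates Center — A: 11>10, B: 4>1, C: 5>4.
Right is strictly dominated by Left (A: 11>9, B: 4>0, C: 5>3).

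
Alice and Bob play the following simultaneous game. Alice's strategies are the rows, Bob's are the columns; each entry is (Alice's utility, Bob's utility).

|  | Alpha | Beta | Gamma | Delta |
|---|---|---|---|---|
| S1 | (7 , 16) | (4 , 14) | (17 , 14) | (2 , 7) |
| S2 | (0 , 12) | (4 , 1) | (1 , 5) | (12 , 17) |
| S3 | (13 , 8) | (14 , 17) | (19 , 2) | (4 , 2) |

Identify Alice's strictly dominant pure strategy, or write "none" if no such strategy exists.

none

S1 fails to dominate S2 at Beta (4=4).
S2 fails to dominate S1 at Alpha (0<7).
S3 fails to dominate S2 at Delta (4<12).
No single strategy dominates all the others.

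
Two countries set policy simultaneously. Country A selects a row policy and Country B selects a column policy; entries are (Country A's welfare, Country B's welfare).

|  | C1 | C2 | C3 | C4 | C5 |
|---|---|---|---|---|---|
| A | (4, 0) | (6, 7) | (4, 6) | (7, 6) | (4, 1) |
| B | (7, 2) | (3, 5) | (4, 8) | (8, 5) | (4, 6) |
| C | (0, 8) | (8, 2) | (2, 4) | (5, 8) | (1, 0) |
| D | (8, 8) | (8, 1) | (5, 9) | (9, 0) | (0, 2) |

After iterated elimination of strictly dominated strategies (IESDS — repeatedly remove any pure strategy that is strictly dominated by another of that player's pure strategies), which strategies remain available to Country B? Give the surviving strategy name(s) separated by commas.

C3

Column C5 is eliminated: C3 beats it against every remaining row (A: 6>1, B: 8>6, C: 4>0, D: 9>2).
For Country A, D strictly dominates A on the remaining columns (C1: 8>4, C2: 8>6, C3: 5>4, C4: 9>7); eliminate A.
Row B is eliminated: D beats it against every remaining column (C1: 8>7, C2: 8>3, C3: 5>4, C4: 9>8).
For Country B, C1 strictly dominates C2 on the remaining rows (C: 8>2, D: 8>1); eliminate C2.
Country A's strategy C is strictly dominated by D (C1: 8>0, C3: 5>2, C4: 9>5) and is removed.
Column C1 is eliminated: C3 beats it against every remaining row (D: 9>8).
Country B's strategy C4 is strictly dominated by C3 (D: 9>0) and is removed.
Among the remaining strategies, none is strictly dominated by another pure strategy of the same player, so the elimination stops.
Surviving strategies — Country A: {D}; Country B: {C3}.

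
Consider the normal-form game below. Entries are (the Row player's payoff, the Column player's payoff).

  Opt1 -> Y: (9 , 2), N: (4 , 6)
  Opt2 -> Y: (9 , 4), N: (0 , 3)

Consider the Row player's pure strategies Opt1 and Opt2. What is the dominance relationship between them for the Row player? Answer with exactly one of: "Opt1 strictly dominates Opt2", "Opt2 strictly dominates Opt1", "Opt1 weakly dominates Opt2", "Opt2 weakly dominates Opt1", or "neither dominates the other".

Opt1 weakly dominates Opt2

Opt1's payoffs vs Opt2's, by the Column player's action — Y: 9=9, N: 4>0.
Opt1 is at least as good everywhere and strictly better somewhere (tied only at Y), so Opt1 weakly but not strictly dominates Opt2.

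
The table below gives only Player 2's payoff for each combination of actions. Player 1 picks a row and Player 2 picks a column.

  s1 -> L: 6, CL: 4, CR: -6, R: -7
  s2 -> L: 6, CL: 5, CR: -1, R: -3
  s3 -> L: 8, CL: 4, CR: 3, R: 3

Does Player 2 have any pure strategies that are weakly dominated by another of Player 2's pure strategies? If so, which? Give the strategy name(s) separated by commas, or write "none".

L is not dominated — it holds its own against CL at s1 (6>4); CR at s1 (6>-6); R at s1 (6>-7).
CL is weakly dominated by L (s1: 6>4, s2: 6>5, s3: 8>4).
CR: dominated, since L does at least as well everywhere (s1: 6>-6, s2: 6>-1, s3: 8>3).
R is weakly dominated by L (s1: 6>-7, s2: 6>-3, s3: 8>3).

CL, CR, R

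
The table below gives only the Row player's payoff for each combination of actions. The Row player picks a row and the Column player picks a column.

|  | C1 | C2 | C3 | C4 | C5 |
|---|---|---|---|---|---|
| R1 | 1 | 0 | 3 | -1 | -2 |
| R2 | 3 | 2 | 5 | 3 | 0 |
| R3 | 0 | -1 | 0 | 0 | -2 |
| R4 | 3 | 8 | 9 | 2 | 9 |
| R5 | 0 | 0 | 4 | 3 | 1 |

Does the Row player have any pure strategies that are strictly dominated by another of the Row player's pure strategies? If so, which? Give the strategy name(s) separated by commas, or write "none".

R1: dominated, since R2 does at least as well everywhere (C1: 3>1, C2: 2>0, C3: 5>3, C4: 3>-1, C5: 0>-2).
R2: no other strategy beats it everywhere (R1 at C1 (3>1); R3 at C1 (3>0); R4 at C1 (3=3); R5 at C1 (3>0)).
R3: dominated, since R2 does at least as well everywhere (C1: 3>0, C2: 2>-1, C3: 5>0, C4: 3>0, C5: 0>-2).
R4: no other strategy beats it everywhere (R1 at C1 (3>1); R2 at C1 (3=3); R3 at C1 (3>0); R5 at C1 (3>0)).
R5 is not dominated — it holds its own against R1 at C2 (0=0); R2 at C4 (3=3); R3 at C1 (0=0); R4 at C4 (3>2).

R1, R3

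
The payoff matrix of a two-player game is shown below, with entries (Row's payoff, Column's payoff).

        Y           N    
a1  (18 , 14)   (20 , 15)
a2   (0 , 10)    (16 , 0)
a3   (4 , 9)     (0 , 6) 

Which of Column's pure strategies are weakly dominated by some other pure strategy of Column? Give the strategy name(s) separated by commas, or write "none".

Nothing dominates Y: N at a2 (10>0).
Nothing dominates N: Y at a1 (15>14).

none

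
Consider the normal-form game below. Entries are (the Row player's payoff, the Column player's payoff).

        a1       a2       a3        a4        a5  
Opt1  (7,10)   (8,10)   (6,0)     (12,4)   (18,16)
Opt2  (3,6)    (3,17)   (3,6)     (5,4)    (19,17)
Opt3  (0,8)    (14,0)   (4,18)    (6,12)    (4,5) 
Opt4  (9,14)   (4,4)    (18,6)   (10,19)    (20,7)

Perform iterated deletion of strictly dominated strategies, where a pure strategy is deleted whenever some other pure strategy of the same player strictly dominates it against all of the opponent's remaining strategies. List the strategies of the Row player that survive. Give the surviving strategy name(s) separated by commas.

Row Opt2 is eliminated: Opt4 beats it against every remaining column (a1: 9>3, a2: 4>3, a3: 18>3, a4: 10>5, a5: 20>19).
Column a2 is eliminated: a5 beats it against every remaining row (Opt1: 16>10, Opt3: 5>0, Opt4: 7>4).
Row Opt3 is eliminated: Opt1 beats it against every remaining column (a1: 7>0, a3: 6>4, a4: 12>6, a5: 18>4).
For the Column player, a1 strictly dominates a3 on the remaining rows (Opt1: 10>0, Opt4: 14>6); eliminate a3.
Among the remaining strategies, none is strictly dominated by another pure strategy of the same player, so the elimination stops.
Surviving strategies — the Row player: {Opt1, Opt4}; the Column player: {a1, a4, a5}.

Opt1, Opt4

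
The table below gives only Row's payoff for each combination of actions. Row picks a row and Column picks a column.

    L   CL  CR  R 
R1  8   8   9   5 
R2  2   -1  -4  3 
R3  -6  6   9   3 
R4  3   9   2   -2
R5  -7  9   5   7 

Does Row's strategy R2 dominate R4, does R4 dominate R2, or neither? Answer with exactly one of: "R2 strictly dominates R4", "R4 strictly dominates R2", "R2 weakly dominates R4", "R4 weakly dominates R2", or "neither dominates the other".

R2's payoffs vs R4's, by Column's action — L: 2<3, CL: -1<9, CR: -4<2, R: 3>-2.
R2 does better at R but worse at L, CL, CR; neither strategy dominates the other.

neither dominates the other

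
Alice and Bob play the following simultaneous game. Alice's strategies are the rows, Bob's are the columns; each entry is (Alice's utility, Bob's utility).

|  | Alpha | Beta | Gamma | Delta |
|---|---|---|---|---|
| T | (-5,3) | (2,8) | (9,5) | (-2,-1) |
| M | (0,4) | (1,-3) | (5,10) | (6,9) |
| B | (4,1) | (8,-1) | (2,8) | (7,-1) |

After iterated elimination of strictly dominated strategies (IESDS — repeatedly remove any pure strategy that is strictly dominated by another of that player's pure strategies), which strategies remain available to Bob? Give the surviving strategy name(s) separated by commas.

Bob's strategy Alpha is strictly dominated by Gamma (T: 5>3, M: 10>4, B: 8>1) and is removed.
For Bob, Gamma strictly dominates Delta on the remaining rows (T: 5>-1, M: 10>9, B: 8>-1); eliminate Delta.
Alice's strategy M is strictly dominated by T (Beta: 2>1, Gamma: 9>5) and is removed.
Among the remaining strategies, none is strictly dominated by another pure strategy of the same player, so the elimination stops.
Surviving strategies — Alice: {T, B}; Bob: {Beta, Gamma}.

Beta, Gamma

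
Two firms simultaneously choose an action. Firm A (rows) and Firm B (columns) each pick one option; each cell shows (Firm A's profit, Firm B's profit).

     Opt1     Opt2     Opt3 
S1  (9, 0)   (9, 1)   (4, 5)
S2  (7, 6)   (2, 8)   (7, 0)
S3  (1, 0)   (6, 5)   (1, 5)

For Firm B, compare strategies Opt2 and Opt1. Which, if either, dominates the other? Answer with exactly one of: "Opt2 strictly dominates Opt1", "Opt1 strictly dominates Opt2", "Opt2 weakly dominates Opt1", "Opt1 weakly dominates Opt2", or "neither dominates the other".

Opt2 strictly dominates Opt1

Opt2's payoffs vs Opt1's, by Firm A's action — S1: 1>0, S2: 8>6, S3: 5>0.
Opt2 gives a strictly higher payoff against each choice by Firm A, so Opt2 strictly dominates Opt1.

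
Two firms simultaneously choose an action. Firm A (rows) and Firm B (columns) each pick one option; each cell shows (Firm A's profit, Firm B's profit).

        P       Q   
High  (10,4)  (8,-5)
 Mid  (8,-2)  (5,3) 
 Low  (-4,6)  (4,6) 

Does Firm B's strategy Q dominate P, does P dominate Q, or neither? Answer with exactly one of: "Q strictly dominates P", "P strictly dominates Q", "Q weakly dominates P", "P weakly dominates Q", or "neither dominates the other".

Compare Q to P across every action of Firm A: High: -5<4, Mid: 3>-2, Low: 6=6.
Q does better at Mid but worse at High; neither strategy dominates the other.

neither dominates the other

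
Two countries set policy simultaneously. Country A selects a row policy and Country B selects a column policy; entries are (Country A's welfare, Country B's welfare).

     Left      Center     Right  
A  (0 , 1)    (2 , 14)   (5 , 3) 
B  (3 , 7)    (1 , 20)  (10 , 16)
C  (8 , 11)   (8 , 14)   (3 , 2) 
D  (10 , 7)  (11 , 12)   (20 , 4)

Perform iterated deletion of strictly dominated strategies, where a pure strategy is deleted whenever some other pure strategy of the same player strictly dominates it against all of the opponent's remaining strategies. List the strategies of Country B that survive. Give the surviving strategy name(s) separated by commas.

Country A's strategy A is strictly dominated by D (Left: 10>0, Center: 11>2, Right: 20>5) and is removed.
Country A's strategy B is strictly dominated by D (Left: 10>3, Center: 11>1, Right: 20>10) and is removed.
Row C is eliminated: D beats it against every remaining column (Left: 10>8, Center: 11>8, Right: 20>3).
Country B's strategy Left is strictly dominated by Center (D: 12>7) and is removed.
For Country B, Center strictly dominates Right on the remaining rows (D: 12>4); eliminate Right.
Among the remaining strategies, none is strictly dominated by another pure strategy of the same player, so the elimination stops.
Surviving strategies — Country A: {D}; Country B: {Center}.

Center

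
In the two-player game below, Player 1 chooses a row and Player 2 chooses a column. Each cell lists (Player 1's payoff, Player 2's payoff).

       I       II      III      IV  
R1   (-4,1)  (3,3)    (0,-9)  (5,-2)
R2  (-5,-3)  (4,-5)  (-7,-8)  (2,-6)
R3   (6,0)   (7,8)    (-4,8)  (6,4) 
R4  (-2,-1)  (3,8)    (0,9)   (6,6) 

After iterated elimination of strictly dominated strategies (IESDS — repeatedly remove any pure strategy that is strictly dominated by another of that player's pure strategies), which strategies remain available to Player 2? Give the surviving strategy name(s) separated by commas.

For Player 1, R3 strictly dominates R2 on the remaining columns (I: 6>-5, II: 7>4, III: -4>-7, IV: 6>2); eliminate R2.
For Player 2, II strictly dominates I on the remaining rows (R1: 3>1, R3: 8>0, R4: 8>-1); eliminate I.
Column IV is eliminated: II beats it against every remaining row (R1: 3>-2, R3: 8>4, R4: 8>6).
Among the remaining strategies, none is strictly dominated by another pure strategy of the same player, so the elimination stops.
Surviving strategies — Player 1: {R1, R3, R4}; Player 2: {II, III}.

II, III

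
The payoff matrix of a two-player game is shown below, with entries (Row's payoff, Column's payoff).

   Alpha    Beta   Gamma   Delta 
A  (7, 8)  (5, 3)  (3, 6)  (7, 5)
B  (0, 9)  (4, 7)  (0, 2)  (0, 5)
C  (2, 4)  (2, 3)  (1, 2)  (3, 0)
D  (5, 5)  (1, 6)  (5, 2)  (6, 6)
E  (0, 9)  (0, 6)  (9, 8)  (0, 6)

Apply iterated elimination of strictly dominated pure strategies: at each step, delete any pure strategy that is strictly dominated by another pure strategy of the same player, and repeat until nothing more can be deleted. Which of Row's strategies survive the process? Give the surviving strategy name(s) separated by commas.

For Row, A strictly dominates B on the remaining columns (Alpha: 7>0, Beta: 5>4, Gamma: 3>0, Delta: 7>0); eliminate B.
Row C is eliminated: A beats it against every remaining column (Alpha: 7>2, Beta: 5>2, Gamma: 3>1, Delta: 7>3).
Column's strategy Gamma is strictly dominated by Alpha (A: 8>6, D: 5>2, E: 9>8) and is removed.
Row D is eliminated: A beats it against every remaining column (Alpha: 7>5, Beta: 5>1, Delta: 7>6).
Row E is eliminated: A beats it against every remaining column (Alpha: 7>0, Beta: 5>0, Delta: 7>0).
For Column, Alpha strictly dominates Beta on the remaining rows (A: 8>3); eliminate Beta.
Column's strategy Delta is strictly dominated by Alpha (A: 8>5) and is removed.
Among the remaining strategies, none is strictly dominated by another pure strategy of the same player, so the elimination stops.
Surviving strategies — Row: {A}; Column: {Alpha}.

A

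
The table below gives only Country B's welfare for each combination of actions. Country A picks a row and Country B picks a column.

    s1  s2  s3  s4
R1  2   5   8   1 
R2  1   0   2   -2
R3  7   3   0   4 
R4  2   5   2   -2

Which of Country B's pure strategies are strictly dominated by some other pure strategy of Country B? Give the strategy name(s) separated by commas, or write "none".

s4

Nothing dominates s1: s2 at R2 (1>0); s3 at R3 (7>0); s4 at R1 (2>1).
s2: no other strategy beats it everywhere (s1 at R1 (5>2); s3 at R3 (3>0); s4 at R1 (5>1)).
Nothing dominates s3: s1 at R1 (8>2); s2 at R1 (8>5); s4 at R1 (8>1).
s1 strictly dominates s4 — R1: 2>1, R2: 1>-2, R3: 7>4, R4: 2>-2.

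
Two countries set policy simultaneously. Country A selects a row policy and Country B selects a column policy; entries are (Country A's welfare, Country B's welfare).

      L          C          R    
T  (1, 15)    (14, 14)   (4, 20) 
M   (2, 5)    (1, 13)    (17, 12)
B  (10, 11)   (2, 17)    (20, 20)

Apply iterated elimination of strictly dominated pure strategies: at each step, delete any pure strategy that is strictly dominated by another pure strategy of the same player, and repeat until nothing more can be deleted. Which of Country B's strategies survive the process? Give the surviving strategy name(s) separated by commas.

R

For Country A, B strictly dominates M on the remaining columns (L: 10>2, C: 2>1, R: 20>17); eliminate M.
For Country B, R strictly dominates L on the remaining rows (T: 20>15, B: 20>11); eliminate L.
Column C is eliminated: R beats it against every remaining row (T: 20>14, B: 20>17).
Country A's strategy T is strictly dominated by B (R: 20>4) and is removed.
Among the remaining strategies, none is strictly dominated by another pure strategy of the same player, so the elimination stops.
Surviving strategies — Country A: {B}; Country B: {R}.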